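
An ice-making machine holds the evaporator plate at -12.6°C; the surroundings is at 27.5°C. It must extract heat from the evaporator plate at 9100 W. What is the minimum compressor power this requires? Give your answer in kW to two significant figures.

1.4 kW

In absolute terms T_C = 260.55 K and T_H = 300.65 K, so ΔT = 40.10 K.
COP_Carnot = T_C/ΔT = 260.55/40.10 = 6.498.
Ẇ_min = Q̇/COP_Carnot = 9100/6.498 = 1401 W = 1.401 kW.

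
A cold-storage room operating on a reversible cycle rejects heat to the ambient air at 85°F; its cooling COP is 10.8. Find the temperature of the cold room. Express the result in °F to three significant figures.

For a Carnot refrigerator COP_R = T_C/(T_H − T_C), so T_C = COP·T_H/(1 + COP).
With T_H = 302.59 K, T_C = 10.8 × 302.59/11.80 = 276.95 K.
Converting, 276.95 K = 38.84°F.

38.8 °F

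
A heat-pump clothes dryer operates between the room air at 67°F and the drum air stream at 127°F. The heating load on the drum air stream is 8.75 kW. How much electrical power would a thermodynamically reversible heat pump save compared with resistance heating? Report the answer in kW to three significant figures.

In absolute terms T_C = 292.59 K and T_H = 325.93 K, so ΔT = 33.33 K.
COP_Carnot = T_H/ΔT = 325.93/33.33 = 9.778.
Resistance heating needs Ẇ_res = Q̇_H = 8.750 kW; the reversible heat pump needs only Ẇ_hp = Q̇_H/COP = 0.8949 kW.
Saving = 8.750 − 0.8949 = 7.855 kW.

7.86 kW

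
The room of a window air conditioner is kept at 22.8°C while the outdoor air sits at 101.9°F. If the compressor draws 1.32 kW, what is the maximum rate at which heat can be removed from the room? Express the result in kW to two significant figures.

24 kW

In absolute terms T_C = 295.95 K and T_H = 311.98 K, so ΔT = 16.03 K.
COP_Carnot = T_C/ΔT = 295.95/16.03 = 18.46.
Q̇_max = COP_Carnot × Ẇ = 18.46 × 1.320 kW = 24.37 kW.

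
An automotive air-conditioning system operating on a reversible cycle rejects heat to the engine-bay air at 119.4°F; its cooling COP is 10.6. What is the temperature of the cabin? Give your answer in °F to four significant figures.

For a Carnot refrigerator COP_R = T_C/(T_H − T_C), so T_C = COP·T_H/(1 + COP).
With T_H = 321.71 K, T_C = 10.6 × 321.71/11.60 = 293.97 K.
Converting, 293.97 K = 69.48°F.

69.48 °F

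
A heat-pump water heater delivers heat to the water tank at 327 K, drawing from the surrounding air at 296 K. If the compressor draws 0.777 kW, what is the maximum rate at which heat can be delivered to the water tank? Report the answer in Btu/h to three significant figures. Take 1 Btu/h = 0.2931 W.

The reservoir spacing is ΔT = 327 − 296 = 31.00 K.
COP_Carnot = T_H/ΔT = 327.00/31.00 = 10.55.
Q̇_max = COP_Carnot × Ẇ = 10.55 × 0.7770 kW = 8.196 kW = 27960 Btu/h.

28000 Btu/h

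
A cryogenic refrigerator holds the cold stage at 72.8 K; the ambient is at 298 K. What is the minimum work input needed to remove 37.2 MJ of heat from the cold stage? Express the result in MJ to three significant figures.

The reservoir spacing is ΔT = 298 − 72.8 = 225.2 K.
The reversible limit is COP_R = T_C/ΔT = 0.3233, so W_min = Q_C/COP = Q_C·ΔT/T_C.
W_min = 37.20 × 225.2/72.80 = 115.1 MJ.

115 MJ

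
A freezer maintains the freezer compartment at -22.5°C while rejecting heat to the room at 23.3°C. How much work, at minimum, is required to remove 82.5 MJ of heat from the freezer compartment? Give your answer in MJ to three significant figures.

In absolute terms T_C = 250.65 K and T_H = 296.45 K, so ΔT = 45.80 K.
The reversible limit is COP_R = T_C/ΔT = 5.473, so W_min = Q_C/COP = Q_C·ΔT/T_C.
W_min = 82.50 × 45.80/250.65 = 15.07 MJ.

15.1 MJ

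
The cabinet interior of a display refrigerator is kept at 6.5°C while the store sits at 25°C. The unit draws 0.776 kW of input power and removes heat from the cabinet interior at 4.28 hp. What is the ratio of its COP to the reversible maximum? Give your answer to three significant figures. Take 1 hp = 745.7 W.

0.272

Converting, Q̇_C = 4.280 hp = 3.192 kW, so COP_actual = Q̇_C/Ẇ = 3.192/0.7760 = 4.113.
In absolute terms T_C = 279.65 K and T_H = 298.15 K, so ΔT = 18.50 K.
COP_Carnot = T_C/ΔT = 279.65/18.50 = 15.12.
η_II = COP_actual/COP_Carnot = 4.113/15.12 = 0.2721.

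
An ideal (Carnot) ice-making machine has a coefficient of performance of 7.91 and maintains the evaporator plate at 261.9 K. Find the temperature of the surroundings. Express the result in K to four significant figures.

COP_R = T_C/(T_H − T_C) gives T_H − T_C = T_C/COP.
With T_C = 261.90 K, T_H = 261.90 × (1 + 1/7.91) = 295.01 K.

295.0 K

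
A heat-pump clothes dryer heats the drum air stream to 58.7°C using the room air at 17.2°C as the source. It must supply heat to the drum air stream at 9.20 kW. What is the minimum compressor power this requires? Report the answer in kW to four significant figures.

1.151 kW

In absolute terms T_C = 290.35 K and T_H = 331.85 K, so ΔT = 41.50 K.
COP_Carnot = T_H/ΔT = 331.85/41.50 = 7.996.
Ẇ_min = Q̇/COP_Carnot = 9.200/7.996 = 1.151 kW.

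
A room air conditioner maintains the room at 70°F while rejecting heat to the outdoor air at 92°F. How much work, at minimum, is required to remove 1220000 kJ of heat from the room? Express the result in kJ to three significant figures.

In absolute terms T_C = 294.26 K and T_H = 306.48 K, so ΔT = 12.22 K.
The reversible limit is COP_R = T_C/ΔT = 24.08, so W_min = Q_C/COP = Q_C·ΔT/T_C.
W_min = 1220000 × 12.22/294.26 = 50670 kJ.

50700 kJ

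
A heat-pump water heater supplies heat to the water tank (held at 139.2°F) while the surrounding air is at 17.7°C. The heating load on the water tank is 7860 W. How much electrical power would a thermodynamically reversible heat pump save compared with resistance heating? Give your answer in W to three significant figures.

6870 W

In absolute terms T_C = 290.85 K and T_H = 332.71 K, so ΔT = 41.86 K.
COP_Carnot = T_H/ΔT = 332.71/41.86 = 7.949.
Resistance heating needs Ẇ_res = Q̇_H = 7860 W; the reversible heat pump needs only Ẇ_hp = Q̇_H/COP = 988.8 W.
Saving = 7860 − 988.8 = 6871 W.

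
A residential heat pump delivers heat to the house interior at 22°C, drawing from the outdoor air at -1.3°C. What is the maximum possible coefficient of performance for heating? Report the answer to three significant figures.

In absolute terms T_C = 271.85 K and T_H = 295.15 K, so ΔT = 23.30 K.
For a reversible cycle, COP_Carnot = T_H/ΔT = 295.15/23.30 = 12.67.

12.7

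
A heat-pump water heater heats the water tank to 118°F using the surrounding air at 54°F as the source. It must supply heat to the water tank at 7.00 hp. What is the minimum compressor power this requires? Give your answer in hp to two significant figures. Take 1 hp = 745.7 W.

0.78 hp

In absolute terms T_C = 285.37 K and T_H = 320.93 K, so ΔT = 35.56 K.
COP_Carnot = T_H/ΔT = 320.93/35.56 = 9.026.
Ẇ_min = Q̇/COP_Carnot = 7.000/9.026 = 0.7755 hp.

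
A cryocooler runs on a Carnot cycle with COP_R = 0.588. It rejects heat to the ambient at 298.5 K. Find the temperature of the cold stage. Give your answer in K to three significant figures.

111 K

For a Carnot refrigerator COP_R = T_C/(T_H − T_C), so T_C = COP·T_H/(1 + COP).
With T_H = 298.50 K, T_C = 0.588 × 298.50/1.588 = 110.53 K.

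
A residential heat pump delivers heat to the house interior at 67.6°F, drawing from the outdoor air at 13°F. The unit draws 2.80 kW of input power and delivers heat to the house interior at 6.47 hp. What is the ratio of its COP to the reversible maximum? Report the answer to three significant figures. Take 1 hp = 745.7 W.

0.178

Converting, Q̇_H = 6.470 hp = 4.825 kW, so COP_actual = Q̇_H/Ẇ = 4.825/2.800 = 1.723.
In absolute terms T_C = 262.59 K and T_H = 292.93 K, so ΔT = 30.33 K.
COP_Carnot = T_H/ΔT = 292.93/30.33 = 9.657.
η_II = COP_actual/COP_Carnot = 1.723/9.657 = 0.1784.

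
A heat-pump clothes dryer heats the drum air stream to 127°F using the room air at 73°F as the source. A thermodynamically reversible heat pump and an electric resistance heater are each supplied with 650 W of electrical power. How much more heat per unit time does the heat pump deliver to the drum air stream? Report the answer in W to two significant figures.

In absolute terms T_C = 295.93 K and T_H = 325.93 K, so ΔT = 30.00 K.
COP_Carnot = T_H/ΔT = 325.93/30.00 = 10.86.
The heat pump delivers Q̇_H = COP × Ẇ = 7062 W; the resistance heater delivers Ẇ = 650.0 W.
Extra = (COP − 1)·Ẇ = 6412 W.

6400 W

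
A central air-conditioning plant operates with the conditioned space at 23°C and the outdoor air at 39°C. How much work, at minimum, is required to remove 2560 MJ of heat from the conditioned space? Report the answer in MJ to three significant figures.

138 MJ

In absolute terms T_C = 296.15 K and T_H = 312.15 K, so ΔT = 16.00 K.
The reversible limit is COP_R = T_C/ΔT = 18.51, so W_min = Q_C/COP = Q_C·ΔT/T_C.
W_min = 2560 × 16.00/296.15 = 138.3 MJ.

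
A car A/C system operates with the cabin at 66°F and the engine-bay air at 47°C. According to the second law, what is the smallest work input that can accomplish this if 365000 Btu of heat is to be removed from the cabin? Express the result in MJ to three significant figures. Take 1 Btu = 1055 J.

In absolute terms T_C = 292.04 K and T_H = 320.15 K, so ΔT = 28.11 K.
The reversible limit is COP_R = T_C/ΔT = 10.39, so W_min = Q_C/COP = Q_C·ΔT/T_C.
W_min = 365000 × 28.11/292.04 = 35130 Btu = 37.07 MJ.

37.1 MJ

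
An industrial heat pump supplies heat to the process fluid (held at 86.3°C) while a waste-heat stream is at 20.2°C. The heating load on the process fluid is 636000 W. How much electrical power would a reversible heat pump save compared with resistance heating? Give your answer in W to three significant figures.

519000 W

In absolute terms T_C = 293.35 K and T_H = 359.45 K, so ΔT = 66.10 K.
COP_Carnot = T_H/ΔT = 359.45/66.10 = 5.438.
Resistance heating needs Ẇ_res = Q̇_H = 636000 W; the reversible heat pump needs only Ẇ_hp = Q̇_H/COP = 117000 W.
Saving = 636000 − 117000 = 519000 W.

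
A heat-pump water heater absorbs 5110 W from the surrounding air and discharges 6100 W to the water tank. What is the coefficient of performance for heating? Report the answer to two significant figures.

6.2

The first law gives Q̇_H = Q̇_C + Ẇ, so the three rates are Q̇_C = 5110, Q̇_H = 6100, Ẇ = 990.0 W.
COP_HP = Q̇_H/Ẇ = 6100/990.0 = 6.162.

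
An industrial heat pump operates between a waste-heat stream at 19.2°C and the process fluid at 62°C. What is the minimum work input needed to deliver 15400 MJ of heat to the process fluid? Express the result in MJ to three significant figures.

1970 MJ

In absolute terms T_C = 292.35 K and T_H = 335.15 K, so ΔT = 42.80 K.
The reversible limit is COP_HP = T_H/ΔT = 7.831, so W_min = Q_H/COP = Q_H·ΔT/T_H.
W_min = 15400 × 42.80/335.15 = 1967 MJ.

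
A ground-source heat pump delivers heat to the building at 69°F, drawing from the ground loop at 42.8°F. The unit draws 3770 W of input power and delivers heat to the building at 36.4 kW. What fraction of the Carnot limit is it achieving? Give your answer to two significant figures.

0.48

Converting, Q̇_H = 36.40 kW = 36400 W, so COP_actual = Q̇_H/Ẇ = 36400/3770 = 9.655.
In absolute terms T_C = 279.15 K and T_H = 293.71 K, so ΔT = 14.56 K.
COP_Carnot = T_H/ΔT = 293.71/14.56 = 20.18.
η_II = COP_actual/COP_Carnot = 9.655/20.18 = 0.4785.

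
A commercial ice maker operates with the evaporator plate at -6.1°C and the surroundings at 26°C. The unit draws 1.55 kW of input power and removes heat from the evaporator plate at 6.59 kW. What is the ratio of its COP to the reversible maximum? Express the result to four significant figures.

0.5111

COP_actual = Q̇_C/Ẇ = 6.590/1.550 = 4.252.
In absolute terms T_C = 267.05 K and T_H = 299.15 K, so ΔT = 32.10 K.
COP_Carnot = T_C/ΔT = 267.05/32.10 = 8.319.
η_II = COP_actual/COP_Carnot = 4.252/8.319 = 0.5111.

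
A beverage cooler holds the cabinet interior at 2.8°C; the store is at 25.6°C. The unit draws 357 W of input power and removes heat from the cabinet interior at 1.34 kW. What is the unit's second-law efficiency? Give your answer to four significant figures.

0.3101

Converting, Q̇_C = 1.340 kW = 1340 W, so COP_actual = Q̇_C/Ẇ = 1340/357.0 = 3.754.
In absolute terms T_C = 275.95 K and T_H = 298.75 K, so ΔT = 22.80 K.
COP_Carnot = T_C/ΔT = 275.95/22.80 = 12.10.
η_II = COP_actual/COP_Carnot = 3.754/12.10 = 0.3101.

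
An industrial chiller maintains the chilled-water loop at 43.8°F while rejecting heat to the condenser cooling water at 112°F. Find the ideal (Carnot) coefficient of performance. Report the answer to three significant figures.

7.38

In absolute terms T_C = 279.71 K and T_H = 317.59 K, so ΔT = 37.89 K.
For a reversible cycle, COP_Carnot = T_C/ΔT = 279.71/37.89 = 7.382.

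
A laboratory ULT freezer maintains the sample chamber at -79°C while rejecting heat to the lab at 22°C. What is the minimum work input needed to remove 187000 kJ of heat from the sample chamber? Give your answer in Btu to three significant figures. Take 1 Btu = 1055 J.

In absolute terms T_C = 194.15 K and T_H = 295.15 K, so ΔT = 101.0 K.
The reversible limit is COP_R = T_C/ΔT = 1.922, so W_min = Q_C/COP = Q_C·ΔT/T_C.
W_min = 187000 × 101.0/194.15 = 97280 kJ = 92210 Btu.

92200 Btu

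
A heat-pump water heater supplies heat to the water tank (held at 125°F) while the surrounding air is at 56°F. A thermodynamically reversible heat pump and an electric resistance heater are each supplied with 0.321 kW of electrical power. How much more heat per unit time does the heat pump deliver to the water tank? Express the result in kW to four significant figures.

2.399 kW

In absolute terms T_C = 286.48 K and T_H = 324.82 K, so ΔT = 38.33 K.
COP_Carnot = T_H/ΔT = 324.82/38.33 = 8.473.
The heat pump delivers Q̇_H = COP × Ẇ = 2.720 kW; the resistance heater delivers Ẇ = 0.3210 kW.
Extra = (COP − 1)·Ẇ = 2.399 kW.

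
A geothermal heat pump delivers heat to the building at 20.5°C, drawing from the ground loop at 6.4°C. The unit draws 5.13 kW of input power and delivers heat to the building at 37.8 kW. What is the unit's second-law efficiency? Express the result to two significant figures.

0.35

COP_actual = Q̇_H/Ẇ = 37.80/5.130 = 7.368.
In absolute terms T_C = 279.55 K and T_H = 293.65 K, so ΔT = 14.10 K.
COP_Carnot = T_H/ΔT = 293.65/14.10 = 20.83.
η_II = COP_actual/COP_Carnot = 7.368/20.83 = 0.3538.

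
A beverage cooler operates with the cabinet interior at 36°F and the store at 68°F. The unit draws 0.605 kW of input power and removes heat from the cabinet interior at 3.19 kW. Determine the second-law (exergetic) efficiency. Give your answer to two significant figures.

0.34

COP_actual = Q̇_C/Ẇ = 3.190/0.6050 = 5.273.
In absolute terms T_C = 275.37 K and T_H = 293.15 K, so ΔT = 17.78 K.
COP_Carnot = T_C/ΔT = 275.37/17.78 = 15.49.
η_II = COP_actual/COP_Carnot = 5.273/15.49 = 0.3404.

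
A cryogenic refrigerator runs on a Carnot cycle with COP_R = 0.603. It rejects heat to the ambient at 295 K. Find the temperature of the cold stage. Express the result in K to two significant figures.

For a Carnot refrigerator COP_R = T_C/(T_H − T_C), so T_C = COP·T_H/(1 + COP).
With T_H = 295.00 K, T_C = 0.603 × 295.00/1.603 = 110.97 K.

110 K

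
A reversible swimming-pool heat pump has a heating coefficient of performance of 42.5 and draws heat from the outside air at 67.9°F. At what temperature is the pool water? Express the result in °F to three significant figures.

COP_HP = T_H/(T_H − T_C) rearranges to T_H = COP·T_C/(COP − 1).
With T_C = 293.09 K, T_H = 42.5 × 293.09/41.50 = 300.16 K.
Converting, 300.16 K = 80.61°F.

80.6 °F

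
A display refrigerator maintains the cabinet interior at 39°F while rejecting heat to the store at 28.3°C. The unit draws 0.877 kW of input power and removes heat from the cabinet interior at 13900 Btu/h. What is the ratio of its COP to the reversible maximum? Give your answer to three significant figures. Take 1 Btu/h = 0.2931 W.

0.409

Converting, Q̇_C = 13900 Btu/h = 4.074 kW, so COP_actual = Q̇_C/Ẇ = 4.074/0.8770 = 4.645.
In absolute terms T_C = 277.04 K and T_H = 301.45 K, so ΔT = 24.41 K.
COP_Carnot = T_C/ΔT = 277.04/24.41 = 11.35.
η_II = COP_actual/COP_Carnot = 4.645/11.35 = 0.4093.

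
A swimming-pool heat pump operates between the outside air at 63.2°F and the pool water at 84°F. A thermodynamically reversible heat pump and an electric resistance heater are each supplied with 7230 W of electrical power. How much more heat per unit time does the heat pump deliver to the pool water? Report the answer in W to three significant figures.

In absolute terms T_C = 290.48 K and T_H = 302.04 K, so ΔT = 11.56 K.
COP_Carnot = T_H/ΔT = 302.04/11.56 = 26.14.
The heat pump delivers Q̇_H = COP × Ẇ = 189000 W; the resistance heater delivers Ẇ = 7230 W.
Extra = (COP − 1)·Ẇ = 181700 W.

182000 W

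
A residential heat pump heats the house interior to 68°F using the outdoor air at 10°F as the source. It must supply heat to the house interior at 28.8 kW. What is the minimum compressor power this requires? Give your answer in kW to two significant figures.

In absolute terms T_C = 260.93 K and T_H = 293.15 K, so ΔT = 32.22 K.
COP_Carnot = T_H/ΔT = 293.15/32.22 = 9.098.
Ẇ_min = Q̇/COP_Carnot = 28.80/9.098 = 3.166 kW.

3.2 kW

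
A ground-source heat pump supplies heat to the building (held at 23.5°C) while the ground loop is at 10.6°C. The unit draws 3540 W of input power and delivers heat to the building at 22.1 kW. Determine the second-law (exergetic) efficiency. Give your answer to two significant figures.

Converting, Q̇_H = 22.10 kW = 22100 W, so COP_actual = Q̇_H/Ẇ = 22100/3540 = 6.243.
In absolute terms T_C = 283.75 K and T_H = 296.65 K, so ΔT = 12.90 K.
COP_Carnot = T_H/ΔT = 296.65/12.90 = 23.00.
η_II = COP_actual/COP_Carnot = 6.243/23.00 = 0.2715.

0.27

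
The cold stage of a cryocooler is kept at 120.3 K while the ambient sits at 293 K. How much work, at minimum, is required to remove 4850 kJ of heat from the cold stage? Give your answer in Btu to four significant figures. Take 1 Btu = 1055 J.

The reservoir spacing is ΔT = 293 − 120.3 = 172.7 K.
The reversible limit is COP_R = T_C/ΔT = 0.6966, so W_min = Q_C/COP = Q_C·ΔT/T_C.
W_min = 4850 × 172.7/120.30 = 6963 kJ = 6600 Btu.

6600 Btu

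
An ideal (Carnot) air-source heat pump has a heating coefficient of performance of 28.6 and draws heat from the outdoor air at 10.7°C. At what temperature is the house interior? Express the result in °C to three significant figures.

COP_HP = T_H/(T_H − T_C) rearranges to T_H = COP·T_C/(COP − 1).
With T_C = 283.85 K, T_H = 28.6 × 283.85/27.60 = 294.13 K.
Converting, 294.13 K = 20.98°C.

21.0 °C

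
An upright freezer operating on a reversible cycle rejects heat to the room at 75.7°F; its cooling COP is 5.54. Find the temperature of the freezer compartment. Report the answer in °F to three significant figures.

For a Carnot refrigerator COP_R = T_C/(T_H − T_C), so T_C = COP·T_H/(1 + COP).
With T_H = 297.43 K, T_C = 5.54 × 297.43/6.540 = 251.95 K.
Converting, 251.95 K = -6.16°F.

-6.16 °F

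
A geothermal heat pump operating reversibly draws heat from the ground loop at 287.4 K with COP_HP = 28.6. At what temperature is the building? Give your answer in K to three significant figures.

COP_HP = T_H/(T_H − T_C) rearranges to T_H = COP·T_C/(COP − 1).
With T_C = 287.40 K, T_H = 28.6 × 287.40/27.60 = 297.81 K.

298 K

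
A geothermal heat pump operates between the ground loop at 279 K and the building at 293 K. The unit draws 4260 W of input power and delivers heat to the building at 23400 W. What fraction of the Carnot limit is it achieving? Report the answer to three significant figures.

COP_actual = Q̇_H/Ẇ = 23400/4260 = 5.493.
The reservoir spacing is ΔT = 293 − 279 = 14.00 K.
COP_Carnot = T_H/ΔT = 293.00/14.00 = 20.93.
η_II = COP_actual/COP_Carnot = 5.493/20.93 = 0.2625.

0.262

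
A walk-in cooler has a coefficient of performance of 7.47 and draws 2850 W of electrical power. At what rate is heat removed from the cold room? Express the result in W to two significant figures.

Q̇_C = COP × Ẇ = 7.47 × 2850 = 21290 W.

21000 W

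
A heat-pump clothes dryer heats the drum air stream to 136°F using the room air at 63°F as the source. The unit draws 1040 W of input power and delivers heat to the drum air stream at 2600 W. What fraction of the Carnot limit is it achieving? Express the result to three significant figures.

0.306

COP_actual = Q̇_H/Ẇ = 2600/1040 = 2.500.
In absolute terms T_C = 290.37 K and T_H = 330.93 K, so ΔT = 40.56 K.
COP_Carnot = T_H/ΔT = 330.93/40.56 = 8.160.
η_II = COP_actual/COP_Carnot = 2.500/8.160 = 0.3064.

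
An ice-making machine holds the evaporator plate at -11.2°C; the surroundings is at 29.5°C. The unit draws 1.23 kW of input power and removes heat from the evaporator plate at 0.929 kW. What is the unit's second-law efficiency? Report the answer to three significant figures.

0.117

COP_actual = Q̇_C/Ẇ = 0.9290/1.230 = 0.7553.
In absolute terms T_C = 261.95 K and T_H = 302.65 K, so ΔT = 40.70 K.
COP_Carnot = T_C/ΔT = 261.95/40.70 = 6.436.
η_II = COP_actual/COP_Carnot = 0.7553/6.436 = 0.1174.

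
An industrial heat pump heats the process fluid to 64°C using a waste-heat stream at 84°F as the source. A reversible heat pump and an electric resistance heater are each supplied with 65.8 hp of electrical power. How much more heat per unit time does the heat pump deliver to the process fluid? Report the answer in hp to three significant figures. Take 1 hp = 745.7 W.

566 hp

In absolute terms T_C = 302.04 K and T_H = 337.15 K, so ΔT = 35.11 K.
COP_Carnot = T_H/ΔT = 337.15/35.11 = 9.602.
The heat pump delivers Q̇_H = COP × Ẇ = 631.8 hp; the resistance heater delivers Ẇ = 65.80 hp.
Extra = (COP − 1)·Ẇ = 566.0 hp.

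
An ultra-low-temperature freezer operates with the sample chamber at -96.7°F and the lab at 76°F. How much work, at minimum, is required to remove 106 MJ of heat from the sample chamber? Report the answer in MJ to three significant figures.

In absolute terms T_C = 201.65 K and T_H = 297.59 K, so ΔT = 95.94 K.
The reversible limit is COP_R = T_C/ΔT = 2.102, so W_min = Q_C/COP = Q_C·ΔT/T_C.
W_min = 106.0 × 95.94/201.65 = 50.43 MJ.

50.4 MJ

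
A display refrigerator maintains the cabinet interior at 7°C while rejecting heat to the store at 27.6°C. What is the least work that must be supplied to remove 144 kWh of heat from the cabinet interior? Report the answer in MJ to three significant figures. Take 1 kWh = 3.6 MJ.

38.1 MJ

In absolute terms T_C = 280.15 K and T_H = 300.75 K, so ΔT = 20.60 K.
The reversible limit is COP_R = T_C/ΔT = 13.60, so W_min = Q_C/COP = Q_C·ΔT/T_C.
W_min = 144.0 × 20.60/280.15 = 10.59 kWh = 38.12 MJ.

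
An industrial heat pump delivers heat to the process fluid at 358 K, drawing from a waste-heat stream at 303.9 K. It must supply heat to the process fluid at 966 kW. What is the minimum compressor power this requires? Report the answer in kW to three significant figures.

The reservoir spacing is ΔT = 358 − 303.9 = 54.10 K.
COP_Carnot = T_H/ΔT = 358.00/54.10 = 6.617.
Ẇ_min = Q̇/COP_Carnot = 966.0/6.617 = 146.0 kW.

146 kW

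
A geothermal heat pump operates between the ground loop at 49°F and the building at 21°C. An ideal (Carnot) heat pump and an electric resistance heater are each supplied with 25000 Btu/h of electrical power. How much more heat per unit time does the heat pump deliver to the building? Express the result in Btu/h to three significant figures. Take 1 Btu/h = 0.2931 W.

In absolute terms T_C = 282.59 K and T_H = 294.15 K, so ΔT = 11.56 K.
COP_Carnot = T_H/ΔT = 294.15/11.56 = 25.46.
The heat pump delivers Q̇_H = COP × Ẇ = 636400 Btu/h; the resistance heater delivers Ẇ = 25000 Btu/h.
Extra = (COP − 1)·Ẇ = 611400 Btu/h.

611000 Btu/h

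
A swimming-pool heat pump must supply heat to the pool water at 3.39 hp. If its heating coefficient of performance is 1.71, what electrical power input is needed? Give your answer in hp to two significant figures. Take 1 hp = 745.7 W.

Ẇ = Q̇_H/COP_HP = 3.390/1.71 = 1.982 hp.

2.0 hp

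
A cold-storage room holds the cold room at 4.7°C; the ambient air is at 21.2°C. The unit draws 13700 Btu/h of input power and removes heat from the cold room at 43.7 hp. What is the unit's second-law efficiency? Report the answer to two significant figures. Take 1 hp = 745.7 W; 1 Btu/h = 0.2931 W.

Converting, Q̇_C = 43.70 hp = 111200 Btu/h, so COP_actual = Q̇_C/Ẇ = 111200/13700 = 8.115.
In absolute terms T_C = 277.85 K and T_H = 294.35 K, so ΔT = 16.50 K.
COP_Carnot = T_C/ΔT = 277.85/16.50 = 16.84.
η_II = COP_actual/COP_Carnot = 8.115/16.84 = 0.4819.

0.48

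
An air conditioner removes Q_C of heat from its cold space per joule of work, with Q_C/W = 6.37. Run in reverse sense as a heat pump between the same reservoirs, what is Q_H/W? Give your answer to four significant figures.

The first law on one cycle gives Q_H = Q_C + W, so Q_H/W = Q_C/W + 1.
COP_HP = COP_R + 1 = 6.37 + 1 = 7.37.

7.370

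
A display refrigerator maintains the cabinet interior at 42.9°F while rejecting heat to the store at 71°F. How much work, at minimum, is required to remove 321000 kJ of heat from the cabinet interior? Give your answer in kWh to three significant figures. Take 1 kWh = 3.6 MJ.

In absolute terms T_C = 279.21 K and T_H = 294.82 K, so ΔT = 15.61 K.
The reversible limit is COP_R = T_C/ΔT = 17.89, so W_min = Q_C/COP = Q_C·ΔT/T_C.
W_min = 321000 × 15.61/279.21 = 17950 kJ = 4.986 kWh.

4.99 kWh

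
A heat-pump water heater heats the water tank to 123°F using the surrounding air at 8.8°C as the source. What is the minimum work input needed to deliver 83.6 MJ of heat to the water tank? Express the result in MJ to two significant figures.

11 MJ

In absolute terms T_C = 281.95 K and T_H = 323.71 K, so ΔT = 41.76 K.
The reversible limit is COP_HP = T_H/ΔT = 7.752, so W_min = Q_H/COP = Q_H·ΔT/T_H.
W_min = 83.60 × 41.76/323.71 = 10.78 MJ.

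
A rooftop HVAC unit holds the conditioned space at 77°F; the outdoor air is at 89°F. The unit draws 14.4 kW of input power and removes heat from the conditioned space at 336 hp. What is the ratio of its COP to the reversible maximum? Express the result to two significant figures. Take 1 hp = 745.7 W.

Converting, Q̇_C = 336.0 hp = 250.6 kW, so COP_actual = Q̇_C/Ẇ = 250.6/14.40 = 17.40.
In absolute terms T_C = 298.15 K and T_H = 304.82 K, so ΔT = 6.667 K.
COP_Carnot = T_C/ΔT = 298.15/6.667 = 44.72.
η_II = COP_actual/COP_Carnot = 17.40/44.72 = 0.3891.

0.39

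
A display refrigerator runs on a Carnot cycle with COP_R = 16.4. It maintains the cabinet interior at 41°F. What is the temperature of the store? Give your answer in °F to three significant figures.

71.5 °F

COP_R = T_C/(T_H − T_C) gives T_H − T_C = T_C/COP.
With T_C = 278.15 K, T_H = 278.15 × (1 + 1/16.4) = 295.11 K.
Converting, 295.11 K = 71.53°F.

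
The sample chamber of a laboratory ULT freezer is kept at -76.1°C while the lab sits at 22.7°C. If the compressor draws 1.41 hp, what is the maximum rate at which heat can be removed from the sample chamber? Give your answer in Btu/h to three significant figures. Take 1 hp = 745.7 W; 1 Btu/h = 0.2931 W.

7150 Btu/h

In absolute terms T_C = 197.05 K and T_H = 295.85 K, so ΔT = 98.80 K.
COP_Carnot = T_C/ΔT = 197.05/98.80 = 1.994.
Q̇_max = COP_Carnot × Ẇ = 1.994 × 1.410 hp = 2.812 hp = 7155 Btu/h.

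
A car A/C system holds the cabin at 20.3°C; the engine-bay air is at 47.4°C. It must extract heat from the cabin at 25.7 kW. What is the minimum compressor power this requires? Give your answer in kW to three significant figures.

In absolute terms T_C = 293.45 K and T_H = 320.55 K, so ΔT = 27.10 K.
COP_Carnot = T_C/ΔT = 293.45/27.10 = 10.83.
Ẇ_min = Q̇/COP_Carnot = 25.70/10.83 = 2.373 kW.

2.37 kW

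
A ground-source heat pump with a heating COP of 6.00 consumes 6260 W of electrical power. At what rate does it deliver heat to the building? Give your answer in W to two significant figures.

Q̇_H = COP_HP × Ẇ = 6.00 × 6260 = 37560 W.

38000 W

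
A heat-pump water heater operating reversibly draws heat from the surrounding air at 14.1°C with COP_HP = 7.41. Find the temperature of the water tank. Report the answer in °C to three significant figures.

COP_HP = T_H/(T_H − T_C) rearranges to T_H = COP·T_C/(COP − 1).
With T_C = 287.25 K, T_H = 7.41 × 287.25/6.410 = 332.06 K.
Converting, 332.06 K = 58.91°C.

58.9 °C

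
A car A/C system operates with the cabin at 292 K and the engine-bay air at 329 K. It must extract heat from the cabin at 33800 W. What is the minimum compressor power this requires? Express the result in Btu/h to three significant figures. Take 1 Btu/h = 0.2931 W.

The reservoir spacing is ΔT = 329 − 292 = 37.00 K.
COP_Carnot = T_C/ΔT = 292.00/37.00 = 7.892.
Ẇ_min = Q̇/COP_Carnot = 33800/7.892 = 4283 W = 14610 Btu/h.

14600 Btu/h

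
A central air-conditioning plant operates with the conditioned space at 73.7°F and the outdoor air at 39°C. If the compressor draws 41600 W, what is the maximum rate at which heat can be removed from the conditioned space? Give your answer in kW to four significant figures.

778.5 kW

In absolute terms T_C = 296.32 K and T_H = 312.15 K, so ΔT = 15.83 K.
COP_Carnot = T_C/ΔT = 296.32/15.83 = 18.71.
Q̇_max = COP_Carnot × Ẇ = 18.71 × 41600 W = 778500 W = 778.5 kW.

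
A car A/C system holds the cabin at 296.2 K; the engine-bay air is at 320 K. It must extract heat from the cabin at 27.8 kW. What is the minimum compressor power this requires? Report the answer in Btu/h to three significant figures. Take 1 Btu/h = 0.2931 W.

7620 Btu/h

The reservoir spacing is ΔT = 320 − 296.2 = 23.80 K.
COP_Carnot = T_C/ΔT = 296.20/23.80 = 12.45.
Ẇ_min = Q̇/COP_Carnot = 27.80/12.45 = 2.234 kW = 7621 Btu/h.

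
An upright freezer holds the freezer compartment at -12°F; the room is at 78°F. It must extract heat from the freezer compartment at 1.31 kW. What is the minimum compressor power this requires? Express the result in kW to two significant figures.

0.26 kW

In absolute terms T_C = 248.71 K and T_H = 298.71 K, so ΔT = 50.00 K.
COP_Carnot = T_C/ΔT = 248.71/50.00 = 4.974.
Ẇ_min = Q̇/COP_Carnot = 1.310/4.974 = 0.2634 kW.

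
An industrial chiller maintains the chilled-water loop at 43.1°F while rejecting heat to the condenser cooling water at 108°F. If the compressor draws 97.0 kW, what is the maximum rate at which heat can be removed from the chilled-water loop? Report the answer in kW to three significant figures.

751 kW

In absolute terms T_C = 279.32 K and T_H = 315.37 K, so ΔT = 36.06 K.
COP_Carnot = T_C/ΔT = 279.32/36.06 = 7.747.
Q̇_max = COP_Carnot × Ẇ = 7.747 × 97.00 kW = 751.4 kW.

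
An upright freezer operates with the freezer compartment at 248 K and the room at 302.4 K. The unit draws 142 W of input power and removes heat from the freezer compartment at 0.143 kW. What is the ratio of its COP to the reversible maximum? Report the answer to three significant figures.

0.221

Converting, Q̇_C = 0.1430 kW = 143.0 W, so COP_actual = Q̇_C/Ẇ = 143.0/142.0 = 1.007.
The reservoir spacing is ΔT = 302.4 − 248 = 54.40 K.
COP_Carnot = T_C/ΔT = 248.00/54.40 = 4.559.
η_II = COP_actual/COP_Carnot = 1.007/4.559 = 0.2209.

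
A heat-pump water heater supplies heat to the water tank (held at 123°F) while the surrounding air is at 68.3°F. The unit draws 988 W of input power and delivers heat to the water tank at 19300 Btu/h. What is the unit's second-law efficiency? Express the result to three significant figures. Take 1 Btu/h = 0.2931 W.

Converting, Q̇_H = 19300 Btu/h = 5657 W, so COP_actual = Q̇_H/Ẇ = 5657/988.0 = 5.726.
In absolute terms T_C = 293.32 K and T_H = 323.71 K, so ΔT = 30.39 K.
COP_Carnot = T_H/ΔT = 323.71/30.39 = 10.65.
η_II = COP_actual/COP_Carnot = 5.726/10.65 = 0.5375.

0.538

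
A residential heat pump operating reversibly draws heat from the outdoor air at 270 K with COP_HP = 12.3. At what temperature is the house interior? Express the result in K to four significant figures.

COP_HP = T_H/(T_H − T_C) rearranges to T_H = COP·T_C/(COP − 1).
With T_C = 270.00 K, T_H = 12.3 × 270.00/11.30 = 293.89 K.

293.9 K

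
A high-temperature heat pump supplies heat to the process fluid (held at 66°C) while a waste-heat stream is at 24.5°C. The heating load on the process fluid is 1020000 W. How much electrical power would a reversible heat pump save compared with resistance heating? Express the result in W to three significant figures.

In absolute terms T_C = 297.65 K and T_H = 339.15 K, so ΔT = 41.50 K.
COP_Carnot = T_H/ΔT = 339.15/41.50 = 8.172.
Resistance heating needs Ẇ_res = Q̇_H = 1020000 W; the reversible heat pump needs only Ẇ_hp = Q̇_H/COP = 124800 W.
Saving = 1020000 − 124800 = 895200 W.

895000 W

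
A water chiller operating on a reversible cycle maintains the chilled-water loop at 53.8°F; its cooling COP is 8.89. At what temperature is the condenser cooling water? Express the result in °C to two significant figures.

44 °C

COP_R = T_C/(T_H − T_C) gives T_H − T_C = T_C/COP.
With T_C = 285.26 K, T_H = 285.26 × (1 + 1/8.89) = 317.35 K.
Converting, 317.35 K = 44.20°C.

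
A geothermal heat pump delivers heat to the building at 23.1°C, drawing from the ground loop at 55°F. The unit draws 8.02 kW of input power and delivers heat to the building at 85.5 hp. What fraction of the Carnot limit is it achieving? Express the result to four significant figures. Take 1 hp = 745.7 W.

Converting, Q̇_H = 85.50 hp = 63.76 kW, so COP_actual = Q̇_H/Ẇ = 63.76/8.020 = 7.950.
In absolute terms T_C = 285.93 K and T_H = 296.25 K, so ΔT = 10.32 K.
COP_Carnot = T_H/ΔT = 296.25/10.32 = 28.70.
η_II = COP_actual/COP_Carnot = 7.950/28.70 = 0.2770.

0.2770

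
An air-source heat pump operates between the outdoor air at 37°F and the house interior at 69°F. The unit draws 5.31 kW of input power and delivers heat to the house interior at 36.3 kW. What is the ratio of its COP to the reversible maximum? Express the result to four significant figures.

0.4138

COP_actual = Q̇_H/Ẇ = 36.30/5.310 = 6.836.
In absolute terms T_C = 275.93 K and T_H = 293.71 K, so ΔT = 17.78 K.
COP_Carnot = T_H/ΔT = 293.71/17.78 = 16.52.
η_II = COP_actual/COP_Carnot = 6.836/16.52 = 0.4138.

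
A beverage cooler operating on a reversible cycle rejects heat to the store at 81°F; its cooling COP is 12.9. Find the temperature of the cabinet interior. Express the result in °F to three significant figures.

For a Carnot refrigerator COP_R = T_C/(T_H − T_C), so T_C = COP·T_H/(1 + COP).
With T_H = 300.37 K, T_C = 12.9 × 300.37/13.90 = 278.76 K.
Converting, 278.76 K = 42.10°F.

42.1 °F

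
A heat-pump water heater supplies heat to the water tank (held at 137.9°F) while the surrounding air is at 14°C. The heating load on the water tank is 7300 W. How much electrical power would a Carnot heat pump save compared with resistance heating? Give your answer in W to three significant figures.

6310 W

In absolute terms T_C = 287.15 K and T_H = 331.98 K, so ΔT = 44.83 K.
COP_Carnot = T_H/ΔT = 331.98/44.83 = 7.405.
Resistance heating needs Ẇ_res = Q̇_H = 7300 W; the reversible heat pump needs only Ẇ_hp = Q̇_H/COP = 985.8 W.
Saving = 7300 − 985.8 = 6314 W.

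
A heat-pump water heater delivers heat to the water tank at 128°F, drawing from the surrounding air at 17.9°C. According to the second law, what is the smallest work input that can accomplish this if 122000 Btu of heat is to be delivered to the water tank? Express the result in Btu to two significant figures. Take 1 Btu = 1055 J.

In absolute terms T_C = 291.05 K and T_H = 326.48 K, so ΔT = 35.43 K.
The reversible limit is COP_HP = T_H/ΔT = 9.214, so W_min = Q_H/COP = Q_H·ΔT/T_H.
W_min = 122000 × 35.43/326.48 = 13240 Btu.

13000 Btu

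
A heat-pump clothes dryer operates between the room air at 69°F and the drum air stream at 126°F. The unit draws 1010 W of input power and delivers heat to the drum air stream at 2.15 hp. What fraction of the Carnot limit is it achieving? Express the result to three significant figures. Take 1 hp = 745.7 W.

0.154

Converting, Q̇_H = 2.150 hp = 1603 W, so COP_actual = Q̇_H/Ẇ = 1603/1010 = 1.587.
In absolute terms T_C = 293.71 K and T_H = 325.37 K, so ΔT = 31.67 K.
COP_Carnot = T_H/ΔT = 325.37/31.67 = 10.27.
η_II = COP_actual/COP_Carnot = 1.587/10.27 = 0.1545.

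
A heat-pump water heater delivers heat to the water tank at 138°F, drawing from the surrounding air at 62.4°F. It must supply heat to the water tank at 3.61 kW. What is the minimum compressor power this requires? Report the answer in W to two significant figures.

460 W

In absolute terms T_C = 290.04 K and T_H = 332.04 K, so ΔT = 42.00 K.
COP_Carnot = T_H/ΔT = 332.04/42.00 = 7.906.
Ẇ_min = Q̇/COP_Carnot = 3.610/7.906 = 0.4566 kW = 456.6 W.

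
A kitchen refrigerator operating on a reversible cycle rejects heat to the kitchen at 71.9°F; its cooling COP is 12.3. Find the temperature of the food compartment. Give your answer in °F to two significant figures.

32 °F

For a Carnot refrigerator COP_R = T_C/(T_H − T_C), so T_C = COP·T_H/(1 + COP).
With T_H = 295.32 K, T_C = 12.3 × 295.32/13.30 = 273.11 K.
Converting, 273.11 K = 31.93°F.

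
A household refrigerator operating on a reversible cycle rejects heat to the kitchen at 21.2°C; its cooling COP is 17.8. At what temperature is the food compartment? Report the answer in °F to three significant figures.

For a Carnot refrigerator COP_R = T_C/(T_H − T_C), so T_C = COP·T_H/(1 + COP).
With T_H = 294.35 K, T_C = 17.8 × 294.35/18.80 = 278.69 K.
Converting, 278.69 K = 41.98°F.

42.0 °F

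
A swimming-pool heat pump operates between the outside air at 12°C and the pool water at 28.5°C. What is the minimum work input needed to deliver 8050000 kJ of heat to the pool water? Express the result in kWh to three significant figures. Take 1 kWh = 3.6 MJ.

In absolute terms T_C = 285.15 K and T_H = 301.65 K, so ΔT = 16.50 K.
The reversible limit is COP_HP = T_H/ΔT = 18.28, so W_min = Q_H/COP = Q_H·ΔT/T_H.
W_min = 8050000 × 16.50/301.65 = 440300 kJ = 122.3 kWh.

122 kWh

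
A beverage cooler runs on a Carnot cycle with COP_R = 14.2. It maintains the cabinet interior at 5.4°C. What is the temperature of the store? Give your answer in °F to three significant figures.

77.0 °F

COP_R = T_C/(T_H − T_C) gives T_H − T_C = T_C/COP.
With T_C = 278.55 K, T_H = 278.55 × (1 + 1/14.2) = 298.17 K.
Converting, 298.17 K = 77.03°F.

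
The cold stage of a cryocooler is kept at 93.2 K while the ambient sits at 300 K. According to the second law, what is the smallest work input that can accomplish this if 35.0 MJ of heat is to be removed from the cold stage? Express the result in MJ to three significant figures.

77.7 MJ

The reservoir spacing is ΔT = 300 − 93.2 = 206.8 K.
The reversible limit is COP_R = T_C/ΔT = 0.4507, so W_min = Q_C/COP = Q_C·ΔT/T_C.
W_min = 35.00 × 206.8/93.20 = 77.66 MJ.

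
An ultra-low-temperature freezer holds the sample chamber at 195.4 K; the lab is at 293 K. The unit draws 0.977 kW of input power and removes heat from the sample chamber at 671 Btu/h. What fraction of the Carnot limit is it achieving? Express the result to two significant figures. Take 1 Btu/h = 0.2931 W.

0.10

Converting, Q̇_C = 671.0 Btu/h = 0.1967 kW, so COP_actual = Q̇_C/Ẇ = 0.1967/0.9770 = 0.2013.
The reservoir spacing is ΔT = 293 − 195.4 = 97.60 K.
COP_Carnot = T_C/ΔT = 195.40/97.60 = 2.002.
η_II = COP_actual/COP_Carnot = 0.2013/2.002 = 0.1005.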